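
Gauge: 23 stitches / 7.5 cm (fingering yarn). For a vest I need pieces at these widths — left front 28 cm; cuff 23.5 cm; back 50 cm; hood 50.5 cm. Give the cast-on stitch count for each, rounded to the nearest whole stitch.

Rate = 23/7.5 = 3.067 sts per cm.
left front: 28 × 3.067 = 85.87 → 86.
cuff: 23.5 × 3.067 = 72.07 → 72.
back: 50 × 3.067 = 153.33 → 153.
hood: 50.5 × 3.067 = 154.87 → 155.

left front 86; cuff 72; back 153; hood 155.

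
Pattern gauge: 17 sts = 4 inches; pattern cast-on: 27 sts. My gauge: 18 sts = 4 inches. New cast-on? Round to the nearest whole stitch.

Scale factor = 18 / 17 = 1.059.
27 × 18 / 17 = 28.59 sts.
→ 29 sts.

Cast on 29 stitches.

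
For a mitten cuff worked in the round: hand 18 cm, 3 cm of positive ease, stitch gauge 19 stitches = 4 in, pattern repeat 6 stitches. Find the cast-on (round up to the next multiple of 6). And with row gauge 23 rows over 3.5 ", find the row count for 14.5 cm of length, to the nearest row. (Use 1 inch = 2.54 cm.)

Finished = 18 + 3 = 21 cm.
21 cm × 1/2.54 = 8.27 inches.
19/4 = 4.75 sts per in; 8.27 × 4.75 = 39.27 sts.
Next multiple of 6 → 42.
14.5 cm = 5.71 inches; × 6.571 = 37.51 → 38 rows.

Cast on 42 stitches; work 38 rows.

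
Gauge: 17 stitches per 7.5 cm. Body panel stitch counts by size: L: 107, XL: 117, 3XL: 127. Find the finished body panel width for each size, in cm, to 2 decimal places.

17/7.5 = 2.267 sts per cm.
L: 107 / 2.267 = 47.206 → 47.21 cm.
XL: 117 / 2.267 = 51.618 → 51.62 cm.
3XL: 127 / 2.267 = 56.029 → 56.03 cm.

L 47.21 cm; XL 51.62 cm; 3XL 56.03 cm.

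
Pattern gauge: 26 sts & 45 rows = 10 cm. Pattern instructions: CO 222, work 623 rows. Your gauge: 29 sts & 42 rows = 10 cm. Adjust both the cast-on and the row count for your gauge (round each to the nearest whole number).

Stitches: 222 × 29/26 = 247.62 → 248.
Rows: 623 × 42/45 = 581.47 → 581.

Cast on 248 stitches; work 581 rows.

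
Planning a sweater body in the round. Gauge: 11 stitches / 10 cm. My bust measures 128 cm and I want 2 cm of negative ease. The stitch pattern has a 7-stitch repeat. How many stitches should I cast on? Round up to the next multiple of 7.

Finished = 128 − 2 = 126 cm.
11 / 10 = 1.1 sts/cm.
126 × 1.1 = 138.60 sts.
Next multiple of 7: 140.

Cast on 140 stitches.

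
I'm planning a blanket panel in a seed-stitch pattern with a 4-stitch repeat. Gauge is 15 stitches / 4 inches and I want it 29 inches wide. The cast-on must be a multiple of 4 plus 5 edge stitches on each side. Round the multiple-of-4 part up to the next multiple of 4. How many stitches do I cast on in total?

15 / 4 = 3.75 sts per inch.
29 × 3.75 = 108.75 sts.
Less 10 edge sts → 98.75 for the repeat.
Next multiple of 4: 100.
Add back 10 edge sts → 110.

110 stitches.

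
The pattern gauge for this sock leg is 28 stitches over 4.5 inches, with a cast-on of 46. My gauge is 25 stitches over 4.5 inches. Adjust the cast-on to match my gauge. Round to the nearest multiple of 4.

40 stitches.

Scale factor = 25 / 28 = 0.893.
46 × 25 / 28 = 41.07 sts.
→ 40 sts.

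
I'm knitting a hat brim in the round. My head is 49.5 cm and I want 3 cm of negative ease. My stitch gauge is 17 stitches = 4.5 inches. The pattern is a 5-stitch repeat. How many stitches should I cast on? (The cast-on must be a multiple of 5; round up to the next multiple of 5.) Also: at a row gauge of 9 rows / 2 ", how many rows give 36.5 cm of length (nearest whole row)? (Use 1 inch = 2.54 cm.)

Finished = 49.5 − 3 = 46.5 cm.
46.5 cm × 1/2.54 = 18.31 inches.
17/4.5 = 3.778 sts per in; 18.31 × 3.778 = 69.16 sts.
Next multiple of 5 → 70.
36.5 cm = 14.37 inches; × 4.5 = 64.67 → 65 rows.

Cast on 70 stitches; work 65 rows.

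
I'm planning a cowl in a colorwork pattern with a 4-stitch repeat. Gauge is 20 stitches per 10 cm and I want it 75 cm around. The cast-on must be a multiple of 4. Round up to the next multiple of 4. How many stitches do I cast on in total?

20 / 10 = 2 sts per cm.
75 × 2 = 150.00 sts.
Next multiple of 4: 152.

Cast on 152 stitches.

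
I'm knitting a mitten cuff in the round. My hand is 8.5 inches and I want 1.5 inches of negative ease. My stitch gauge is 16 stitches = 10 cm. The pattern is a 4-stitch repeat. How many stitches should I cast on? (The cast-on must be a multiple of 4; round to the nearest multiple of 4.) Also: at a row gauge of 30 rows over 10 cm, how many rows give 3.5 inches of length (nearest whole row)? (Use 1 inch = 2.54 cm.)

Finished = 8.5 − 1.5 = 7 inches.
7 inches × 2.54 = 17.78 cm.
16/10 = 1.6 sts per cm; 17.78 × 1.6 = 28.45 sts.
Nearest multiple of 4 → 28.
3.5 inches = 8.89 cm; × 3 = 26.67 → 27 rows.

Cast on 28 stitches; work 27 rows.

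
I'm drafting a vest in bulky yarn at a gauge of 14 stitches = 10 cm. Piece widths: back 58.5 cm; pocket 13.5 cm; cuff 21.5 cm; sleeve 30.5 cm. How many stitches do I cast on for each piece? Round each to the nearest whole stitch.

back 82; pocket 19; cuff 30; sleeve 43.

Rate = 14/10 = 1.4 sts per cm.
back: 58.5 × 1.4 = 81.90 → 82.
pocket: 13.5 × 1.4 = 18.90 → 19.
cuff: 21.5 × 1.4 = 30.10 → 30.
sleeve: 30.5 × 1.4 = 42.70 → 43.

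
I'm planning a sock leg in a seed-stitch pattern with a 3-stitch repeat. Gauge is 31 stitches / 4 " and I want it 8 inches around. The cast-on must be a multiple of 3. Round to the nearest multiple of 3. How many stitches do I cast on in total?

CO 63 sts.

31 / 4 = 7.75 sts per inch.
8 × 7.75 = 62.00 sts.
Nearest multiple of 3: 63.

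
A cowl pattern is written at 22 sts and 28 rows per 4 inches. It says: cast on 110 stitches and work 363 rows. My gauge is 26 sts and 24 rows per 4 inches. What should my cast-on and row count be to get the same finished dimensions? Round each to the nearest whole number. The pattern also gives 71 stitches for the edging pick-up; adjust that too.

Stitches: 110 × 26/22 = 130.00 → 130.
Rows: 363 × 24/28 = 311.14 → 311.
edging pick-up: 71 × 26/22 = 83.91 → 84.

Cast on 130 stitches; work 311 rows; edging pick-up 84 stitches.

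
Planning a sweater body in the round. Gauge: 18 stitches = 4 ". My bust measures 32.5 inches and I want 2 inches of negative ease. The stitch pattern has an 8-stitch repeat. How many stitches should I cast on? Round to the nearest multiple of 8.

136 stitches.

Finished = 32.5 − 2 = 30.5 inches.
18 / 4 = 4.5 sts/in.
30.5 × 4.5 = 137.25 sts.
Nearest multiple of 8: 136.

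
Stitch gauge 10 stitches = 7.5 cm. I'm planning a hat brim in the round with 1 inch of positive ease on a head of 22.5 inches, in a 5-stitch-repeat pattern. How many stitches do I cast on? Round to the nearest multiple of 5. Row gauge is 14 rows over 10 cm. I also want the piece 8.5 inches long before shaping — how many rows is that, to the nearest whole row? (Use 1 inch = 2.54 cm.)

Finished = 22.5 + 1 = 23.5 inches.
23.5 inches × 2.54 = 59.69 cm.
10/7.5 = 1.333 sts per cm; 59.69 × 1.333 = 79.59 sts.
Nearest multiple of 5 → 80.
8.5 inches = 21.59 cm; × 1.4 = 30.23 → 30 rows.

Cast on 80 stitches; work 30 rows.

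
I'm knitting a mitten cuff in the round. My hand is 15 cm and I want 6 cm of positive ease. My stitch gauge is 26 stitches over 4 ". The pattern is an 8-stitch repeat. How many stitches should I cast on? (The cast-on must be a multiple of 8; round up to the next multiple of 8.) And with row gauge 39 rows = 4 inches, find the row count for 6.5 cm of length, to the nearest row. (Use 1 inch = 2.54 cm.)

Finished = 15 + 6 = 21 cm.
21 cm × 1/2.54 = 8.27 inches.
26/4 = 6.5 sts per in; 8.27 × 6.5 = 53.74 sts.
Next multiple of 8 → 56.
6.5 cm = 2.56 inches; × 9.75 = 24.95 → 25 rows.

Cast on 56 stitches; work 25 rows.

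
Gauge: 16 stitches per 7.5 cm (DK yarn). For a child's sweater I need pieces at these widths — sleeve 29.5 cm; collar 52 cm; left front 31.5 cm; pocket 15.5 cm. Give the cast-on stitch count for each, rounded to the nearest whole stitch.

Rate = 16/7.5 = 2.133 sts per cm.
sleeve: 29.5 × 2.133 = 62.93 → 63.
collar: 52 × 2.133 = 110.93 → 111.
left front: 31.5 × 2.133 = 67.20 → 67.
pocket: 15.5 × 2.133 = 33.07 → 33.

sleeve 63; collar 111; left front 67; pocket 33.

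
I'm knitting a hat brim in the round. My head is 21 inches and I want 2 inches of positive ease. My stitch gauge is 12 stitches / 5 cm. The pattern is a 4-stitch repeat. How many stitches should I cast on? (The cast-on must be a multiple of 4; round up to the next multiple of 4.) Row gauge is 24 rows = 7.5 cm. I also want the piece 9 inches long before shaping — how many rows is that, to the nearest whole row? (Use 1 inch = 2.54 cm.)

Cast on 144 stitches; work 73 rows.

Finished = 21 + 2 = 23 inches.
23 inches × 2.54 = 58.42 cm.
12/5 = 2.4 sts per cm; 58.42 × 2.4 = 140.21 sts.
Next multiple of 4 → 144.
9 inches = 22.86 cm; × 3.2 = 73.15 → 73 rows.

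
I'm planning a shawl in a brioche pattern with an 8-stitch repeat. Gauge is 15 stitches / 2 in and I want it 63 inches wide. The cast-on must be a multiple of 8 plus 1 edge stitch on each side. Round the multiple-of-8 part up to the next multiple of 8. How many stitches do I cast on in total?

15 / 2 = 7.5 sts per inch.
63 × 7.5 = 472.50 sts.
Less 2 edge sts → 470.50 for the repeat.
Next multiple of 8: 472.
Add back 2 edge sts → 474.

CO 474 sts.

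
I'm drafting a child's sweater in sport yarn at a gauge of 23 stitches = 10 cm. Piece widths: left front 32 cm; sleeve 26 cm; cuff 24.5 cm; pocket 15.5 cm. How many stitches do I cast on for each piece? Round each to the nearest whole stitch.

left front 74; sleeve 60; cuff 56; pocket 36.

Rate = 23/10 = 2.3 sts per cm.
left front: 32 × 2.3 = 73.60 → 74.
sleeve: 26 × 2.3 = 59.80 → 60.
cuff: 24.5 × 2.3 = 56.35 → 56.
pocket: 15.5 × 2.3 = 35.65 → 36.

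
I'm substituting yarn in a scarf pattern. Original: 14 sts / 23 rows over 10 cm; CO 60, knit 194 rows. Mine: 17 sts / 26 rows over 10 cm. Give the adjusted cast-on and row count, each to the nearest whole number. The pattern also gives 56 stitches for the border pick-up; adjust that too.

Stitches: 60 × 17/14 = 72.86 → 73.
Rows: 194 × 26/23 = 219.30 → 219.
border pick-up: 56 × 17/14 = 68.00 → 68.

Cast on 73 stitches; work 219 rows; border pick-up 68 stitches.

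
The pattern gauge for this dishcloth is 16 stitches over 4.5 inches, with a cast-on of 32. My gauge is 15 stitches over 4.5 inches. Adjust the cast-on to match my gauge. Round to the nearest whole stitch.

Scale factor = 15 / 16 = 0.938.
32 × 15 / 16 = 30.00 sts.

Cast on 30 stitches.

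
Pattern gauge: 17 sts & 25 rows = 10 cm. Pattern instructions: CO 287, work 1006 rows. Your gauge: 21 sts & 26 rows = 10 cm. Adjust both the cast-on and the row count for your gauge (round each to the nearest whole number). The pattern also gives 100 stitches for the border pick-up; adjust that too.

Stitches: 287 × 21/17 = 354.53 → 355.
Rows: 1006 × 26/25 = 1046.24 → 1046.
border pick-up: 100 × 21/17 = 123.53 → 124.

Cast on 355 stitches; work 1046 rows; border pick-up 124 stitches.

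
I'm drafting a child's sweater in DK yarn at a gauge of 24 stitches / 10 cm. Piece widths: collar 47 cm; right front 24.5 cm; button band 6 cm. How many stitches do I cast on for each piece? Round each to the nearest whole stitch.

collar 113; right front 59; button band 14.

Rate = 24/10 = 2.4 sts per cm.
collar: 47 × 2.4 = 112.80 → 113.
right front: 24.5 × 2.4 = 58.80 → 59.
button band: 6 × 2.4 = 14.40 → 14.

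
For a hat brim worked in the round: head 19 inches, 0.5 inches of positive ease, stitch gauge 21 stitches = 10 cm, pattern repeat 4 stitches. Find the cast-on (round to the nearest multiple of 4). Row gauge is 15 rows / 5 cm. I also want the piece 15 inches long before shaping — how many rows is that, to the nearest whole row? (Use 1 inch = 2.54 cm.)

Finished = 19 + 0.5 = 19.5 inches.
19.5 inches × 2.54 = 49.53 cm.
21/10 = 2.1 sts per cm; 49.53 × 2.1 = 104.01 sts.
Nearest multiple of 4 → 104.
15 inches = 38.10 cm; × 3 = 114.30 → 114 rows.

Cast on 104 stitches; work 114 rows.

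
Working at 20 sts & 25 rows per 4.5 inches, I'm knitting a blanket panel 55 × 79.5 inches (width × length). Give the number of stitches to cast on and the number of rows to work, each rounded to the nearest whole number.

Stitch gauge = 20/4.5 = 4.444 sts/in; 55 × 4.444 = 244.44 → 244 sts.
Row gauge = 25/4.5 = 5.556 rows/in; 79.5 × 5.556 = 441.67 → 442 rows.

Cast on 244 stitches and work 442 rows.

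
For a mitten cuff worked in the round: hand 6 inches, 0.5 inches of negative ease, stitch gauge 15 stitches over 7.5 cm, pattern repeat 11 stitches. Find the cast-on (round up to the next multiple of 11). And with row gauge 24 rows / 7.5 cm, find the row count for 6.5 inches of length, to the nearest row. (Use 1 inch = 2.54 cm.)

Cast on 33 stitches; work 53 rows.

Finished = 6 − 0.5 = 5.5 inches.
5.5 inches × 2.54 = 13.97 cm.
15/7.5 = 2 sts per cm; 13.97 × 2 = 27.94 sts.
Next multiple of 11 → 33.
6.5 inches = 16.51 cm; × 3.2 = 52.83 → 53 rows.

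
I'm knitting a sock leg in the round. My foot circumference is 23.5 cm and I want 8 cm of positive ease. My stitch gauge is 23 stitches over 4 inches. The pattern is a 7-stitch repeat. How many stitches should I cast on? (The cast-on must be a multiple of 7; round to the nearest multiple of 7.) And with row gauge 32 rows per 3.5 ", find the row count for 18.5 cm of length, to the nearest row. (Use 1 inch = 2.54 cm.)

Cast on 70 stitches; work 67 rows.

Finished = 23.5 + 8 = 31.5 cm.
31.5 cm × 1/2.54 = 12.40 inches.
23/4 = 5.75 sts per in; 12.40 × 5.75 = 71.31 sts.
Nearest multiple of 7 → 70.
18.5 cm = 7.28 inches; × 9.143 = 66.59 → 67 rows.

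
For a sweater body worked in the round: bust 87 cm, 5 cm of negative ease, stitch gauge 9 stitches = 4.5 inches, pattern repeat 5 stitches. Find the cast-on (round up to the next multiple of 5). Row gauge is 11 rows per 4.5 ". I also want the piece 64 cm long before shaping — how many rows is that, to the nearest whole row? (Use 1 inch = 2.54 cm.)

Finished = 87 − 5 = 82 cm.
82 cm × 1/2.54 = 32.28 inches.
9/4.5 = 2 sts per in; 32.28 × 2 = 64.57 sts.
Next multiple of 5 → 65.
64 cm = 25.20 inches; × 2.444 = 61.59 → 62 rows.

Cast on 65 stitches; work 62 rows.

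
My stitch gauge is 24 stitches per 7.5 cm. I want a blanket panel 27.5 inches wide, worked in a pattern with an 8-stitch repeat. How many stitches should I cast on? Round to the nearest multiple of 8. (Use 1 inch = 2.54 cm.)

27.5 in = 27.5 × 2.54 = 69.85 cm.
24 / 7.5 = 3.2 sts/cm.
69.85 × 3.2 = 223.52 sts.
→ 224.

224 stitches.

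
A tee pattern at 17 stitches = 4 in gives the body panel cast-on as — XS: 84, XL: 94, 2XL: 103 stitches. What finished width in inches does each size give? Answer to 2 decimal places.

17/4 = 4.25 sts per in.
XS: 84 / 4.25 = 19.765 → 19.76 in.
XL: 94 / 4.25 = 22.118 → 22.12 in.
2XL: 103 / 4.25 = 24.235 → 24.24 in.

XS 19.76 inches; XL 22.12 inches; 2XL 24.24 inches.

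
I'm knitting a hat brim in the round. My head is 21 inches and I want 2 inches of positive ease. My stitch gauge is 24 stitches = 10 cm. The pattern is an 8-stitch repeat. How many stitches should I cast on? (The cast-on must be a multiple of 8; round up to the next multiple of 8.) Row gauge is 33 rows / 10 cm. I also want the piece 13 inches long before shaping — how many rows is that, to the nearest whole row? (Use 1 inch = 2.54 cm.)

Finished = 21 + 2 = 23 inches.
23 inches × 2.54 = 58.42 cm.
24/10 = 2.4 sts per cm; 58.42 × 2.4 = 140.21 sts.
Next multiple of 8 → 144.
13 inches = 33.02 cm; × 3.3 = 108.97 → 109 rows.

Cast on 144 stitches; work 109 rows.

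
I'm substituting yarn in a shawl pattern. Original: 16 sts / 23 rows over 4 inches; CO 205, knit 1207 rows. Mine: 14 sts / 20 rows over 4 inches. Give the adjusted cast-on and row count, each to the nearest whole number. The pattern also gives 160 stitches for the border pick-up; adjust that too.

Stitches: 205 × 14/16 = 179.38 → 179.
Rows: 1207 × 20/23 = 1049.57 → 1050.
border pick-up: 160 × 14/16 = 140.00 → 140.

Cast on 179 stitches; work 1050 rows; border pick-up 140 stitches.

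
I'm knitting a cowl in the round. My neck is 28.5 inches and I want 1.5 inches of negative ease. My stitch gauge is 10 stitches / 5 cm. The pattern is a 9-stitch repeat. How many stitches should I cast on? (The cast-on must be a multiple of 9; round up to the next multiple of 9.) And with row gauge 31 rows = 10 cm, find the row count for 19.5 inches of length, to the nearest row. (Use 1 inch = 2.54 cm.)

Cast on 144 stitches; work 154 rows.

Finished = 28.5 − 1.5 = 27 inches.
27 inches × 2.54 = 68.58 cm.
10/5 = 2 sts per cm; 68.58 × 2 = 137.16 sts.
Next multiple of 9 → 144.
19.5 inches = 49.53 cm; × 3.1 = 153.54 → 154 rows.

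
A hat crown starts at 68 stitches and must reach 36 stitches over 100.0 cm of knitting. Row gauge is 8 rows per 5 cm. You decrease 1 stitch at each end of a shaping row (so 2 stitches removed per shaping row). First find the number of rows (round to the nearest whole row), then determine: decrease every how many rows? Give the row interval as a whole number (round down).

Rows = 100.0 × 1.6 = 160.0 → 160 rows.
Stitches to remove: 32 → 16 shaping rows (at 2 st each).
160 / 16 = 10.00 → every 10 rows.

Decrease every 10th row.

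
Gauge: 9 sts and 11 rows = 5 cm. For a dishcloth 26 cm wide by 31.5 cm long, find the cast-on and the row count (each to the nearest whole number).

Stitch gauge = 9/5 = 1.8 sts/cm; 26 × 1.8 = 46.80 → 47 sts.
Row gauge = 11/5 = 2.2 rows/cm; 31.5 × 2.2 = 69.30 → 69 rows.

Cast on 47 stitches and work 69 rows.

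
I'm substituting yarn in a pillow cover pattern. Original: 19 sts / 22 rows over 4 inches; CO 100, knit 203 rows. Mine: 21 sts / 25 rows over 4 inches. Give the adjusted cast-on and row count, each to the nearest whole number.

Stitches: 100 × 21/19 = 110.53 → 111.
Rows: 203 × 25/22 = 230.68 → 231.

Cast on 111 stitches; work 231 rows.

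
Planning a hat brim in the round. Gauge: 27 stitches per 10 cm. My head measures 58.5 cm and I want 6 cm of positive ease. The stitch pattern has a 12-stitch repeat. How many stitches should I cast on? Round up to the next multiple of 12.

CO 180 sts.

Finished = 58.5 + 6 = 64.5 cm.
27 / 10 = 2.7 sts/cm.
64.5 × 2.7 = 174.15 sts.
Next multiple of 12: 180.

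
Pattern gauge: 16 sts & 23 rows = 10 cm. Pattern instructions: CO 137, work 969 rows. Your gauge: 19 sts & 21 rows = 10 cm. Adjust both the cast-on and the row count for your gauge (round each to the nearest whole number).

Cast on 163 stitches; work 885 rows.

Stitches: 137 × 19/16 = 162.69 → 163.
Rows: 969 × 21/23 = 884.74 → 885.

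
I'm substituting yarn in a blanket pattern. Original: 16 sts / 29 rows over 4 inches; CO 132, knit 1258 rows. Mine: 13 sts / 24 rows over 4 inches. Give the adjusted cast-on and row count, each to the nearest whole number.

Stitches: 132 × 13/16 = 107.25 → 107.
Rows: 1258 × 24/29 = 1041.10 → 1041.

Cast on 107 stitches; work 1041 rows.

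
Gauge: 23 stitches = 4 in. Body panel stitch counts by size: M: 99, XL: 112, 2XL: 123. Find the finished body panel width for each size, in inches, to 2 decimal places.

M 17.22 inches; XL 19.48 inches; 2XL 21.39 inches.

23/4 = 5.75 sts per in.
M: 99 / 5.75 = 17.217 → 17.22 in.
XL: 112 / 5.75 = 19.478 → 19.48 in.
2XL: 123 / 5.75 = 21.391 → 21.39 in.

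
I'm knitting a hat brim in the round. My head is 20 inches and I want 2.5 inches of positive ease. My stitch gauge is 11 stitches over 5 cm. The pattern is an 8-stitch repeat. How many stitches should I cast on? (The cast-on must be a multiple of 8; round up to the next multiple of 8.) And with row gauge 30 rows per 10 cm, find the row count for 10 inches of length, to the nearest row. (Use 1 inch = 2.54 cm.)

Finished = 20 + 2.5 = 22.5 inches.
22.5 inches × 2.54 = 57.15 cm.
11/5 = 2.2 sts per cm; 57.15 × 2.2 = 125.73 sts.
Next multiple of 8 → 128.
10 inches = 25.40 cm; × 3 = 76.20 → 76 rows.

Cast on 128 stitches; work 76 rows.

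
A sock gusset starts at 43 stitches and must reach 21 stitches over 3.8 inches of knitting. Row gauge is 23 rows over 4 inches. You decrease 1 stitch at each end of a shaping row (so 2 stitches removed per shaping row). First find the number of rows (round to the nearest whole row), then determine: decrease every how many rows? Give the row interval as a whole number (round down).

Decrease every 2nd row.

Rows = 3.8 × 5.75 = 21.8 → 22 rows.
Stitches to remove: 22 → 11 shaping rows (at 2 st each).
22 / 11 = 2.00 → every 2 rows.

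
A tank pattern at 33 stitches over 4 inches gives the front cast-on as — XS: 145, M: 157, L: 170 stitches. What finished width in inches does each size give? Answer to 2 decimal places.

XS 17.58 inches; M 19.03 inches; L 20.61 inches.

33/4 = 8.25 sts per in.
XS: 145 / 8.25 = 17.576 → 17.58 in.
M: 157 / 8.25 = 19.030 → 19.03 in.
L: 170 / 8.25 = 20.606 → 20.61 in.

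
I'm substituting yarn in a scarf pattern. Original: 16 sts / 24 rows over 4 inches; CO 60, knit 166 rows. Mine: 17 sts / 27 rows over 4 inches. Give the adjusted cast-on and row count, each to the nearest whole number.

Cast on 64 stitches; work 187 rows.

Stitches: 60 × 17/16 = 63.75 → 64.
Rows: 166 × 27/24 = 186.75 → 187.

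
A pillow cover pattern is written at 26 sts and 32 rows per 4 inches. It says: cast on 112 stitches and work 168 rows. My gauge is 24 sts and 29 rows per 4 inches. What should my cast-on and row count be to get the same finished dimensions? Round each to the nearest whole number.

Cast on 103 stitches; work 152 rows.

Stitches: 112 × 24/26 = 103.38 → 103.
Rows: 168 × 29/32 = 152.25 → 152.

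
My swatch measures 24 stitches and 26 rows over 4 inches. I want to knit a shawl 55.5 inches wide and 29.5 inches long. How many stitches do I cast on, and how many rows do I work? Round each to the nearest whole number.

Cast on 333 stitches and work 192 rows.

Stitch gauge = 24/4 = 6 sts/in; 55.5 × 6 = 333.00 → 333 sts.
Row gauge = 26/4 = 6.5 rows/in; 29.5 × 6.5 = 191.75 → 192 rows.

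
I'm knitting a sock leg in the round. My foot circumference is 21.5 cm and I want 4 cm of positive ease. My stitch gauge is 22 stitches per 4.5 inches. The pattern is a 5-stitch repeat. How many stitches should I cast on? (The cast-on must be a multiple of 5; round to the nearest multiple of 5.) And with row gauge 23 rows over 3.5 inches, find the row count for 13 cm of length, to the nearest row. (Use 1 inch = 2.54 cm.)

Cast on 50 stitches; work 34 rows.

Finished = 21.5 + 4 = 25.5 cm.
25.5 cm × 1/2.54 = 10.04 inches.
22/4.5 = 4.889 sts per in; 10.04 × 4.889 = 49.08 sts.
Nearest multiple of 5 → 50.
13 cm = 5.12 inches; × 6.571 = 33.63 → 34 rows.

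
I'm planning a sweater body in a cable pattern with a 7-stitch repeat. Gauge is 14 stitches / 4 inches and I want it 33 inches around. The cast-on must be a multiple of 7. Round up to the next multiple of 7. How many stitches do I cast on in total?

14 / 4 = 3.5 sts per inch.
33 × 3.5 = 115.50 sts.
Next multiple of 7: 119.

Cast on 119 stitches.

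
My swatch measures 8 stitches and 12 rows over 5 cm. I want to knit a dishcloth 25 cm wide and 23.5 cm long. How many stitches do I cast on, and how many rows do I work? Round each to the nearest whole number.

Stitch gauge = 8/5 = 1.6 sts/cm; 25 × 1.6 = 40.00 → 40 sts.
Row gauge = 12/5 = 2.4 rows/cm; 23.5 × 2.4 = 56.40 → 56 rows.

Cast on 40 stitches and work 56 rows.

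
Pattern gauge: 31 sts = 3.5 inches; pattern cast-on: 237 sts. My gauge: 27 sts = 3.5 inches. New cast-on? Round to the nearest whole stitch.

Scale factor = 27 / 31 = 0.871.
237 × 27 / 31 = 206.42 sts.
→ 206 sts.

Cast on 206 stitches.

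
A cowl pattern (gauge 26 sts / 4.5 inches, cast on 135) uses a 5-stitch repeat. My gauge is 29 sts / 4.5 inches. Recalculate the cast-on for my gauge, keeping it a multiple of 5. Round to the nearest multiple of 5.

135 × 29 / 26 = 150.58.
Nearest multiple of 5: 150.

150 stitches.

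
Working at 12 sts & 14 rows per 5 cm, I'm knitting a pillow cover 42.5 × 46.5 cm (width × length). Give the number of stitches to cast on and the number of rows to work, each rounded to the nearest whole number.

Stitch gauge = 12/5 = 2.4 sts/cm; 42.5 × 2.4 = 102.00 → 102 sts.
Row gauge = 14/5 = 2.8 rows/cm; 46.5 × 2.8 = 130.20 → 130 rows.

Cast on 102 stitches and work 130 rows.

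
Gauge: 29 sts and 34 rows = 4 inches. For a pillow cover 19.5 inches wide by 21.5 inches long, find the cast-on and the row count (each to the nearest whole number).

Stitch gauge = 29/4 = 7.25 sts/in; 19.5 × 7.25 = 141.38 → 141 sts.
Row gauge = 34/4 = 8.5 rows/in; 21.5 × 8.5 = 182.75 → 183 rows.

Cast on 141 stitches and work 183 rows.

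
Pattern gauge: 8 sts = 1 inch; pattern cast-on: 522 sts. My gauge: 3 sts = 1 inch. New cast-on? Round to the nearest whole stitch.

CO 196 sts.

Scale factor = 3 / 8 = 0.375.
522 × 3 / 8 = 195.75 sts.
→ 196 sts.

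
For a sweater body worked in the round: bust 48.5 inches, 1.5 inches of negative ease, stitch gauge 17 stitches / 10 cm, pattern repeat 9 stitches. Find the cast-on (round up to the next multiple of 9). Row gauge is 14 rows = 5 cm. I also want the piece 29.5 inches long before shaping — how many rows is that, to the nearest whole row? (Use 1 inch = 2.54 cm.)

Cast on 207 stitches; work 210 rows.

Finished = 48.5 − 1.5 = 47 inches.
47 inches × 2.54 = 119.38 cm.
17/10 = 1.7 sts per cm; 119.38 × 1.7 = 202.95 sts.
Next multiple of 9 → 207.
29.5 inches = 74.93 cm; × 2.8 = 209.80 → 210 rows.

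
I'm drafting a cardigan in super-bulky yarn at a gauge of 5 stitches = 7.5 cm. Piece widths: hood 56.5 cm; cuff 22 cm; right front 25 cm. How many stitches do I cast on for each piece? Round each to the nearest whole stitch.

Rate = 5/7.5 = 0.667 sts per cm.
hood: 56.5 × 0.667 = 37.67 → 38.
cuff: 22 × 0.667 = 14.67 → 15.
right front: 25 × 0.667 = 16.67 → 17.

hood 38; cuff 15; right front 17.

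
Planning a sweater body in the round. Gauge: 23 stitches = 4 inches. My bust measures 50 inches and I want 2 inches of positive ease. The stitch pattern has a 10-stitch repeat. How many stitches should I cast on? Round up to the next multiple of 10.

300 stitches.

Finished = 50 + 2 = 52 inches.
23 / 4 = 5.75 sts/in.
52 × 5.75 = 299.00 sts.
Next multiple of 10: 300.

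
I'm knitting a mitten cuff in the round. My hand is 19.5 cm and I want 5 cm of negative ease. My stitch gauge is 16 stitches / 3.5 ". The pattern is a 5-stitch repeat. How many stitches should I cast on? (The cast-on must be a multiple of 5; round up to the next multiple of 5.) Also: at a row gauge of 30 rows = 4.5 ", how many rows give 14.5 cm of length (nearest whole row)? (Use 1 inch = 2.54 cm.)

Finished = 19.5 − 5 = 14.5 cm.
14.5 cm × 1/2.54 = 5.71 inches.
16/3.5 = 4.571 sts per in; 5.71 × 4.571 = 26.10 sts.
Next multiple of 5 → 30.
14.5 cm = 5.71 inches; × 6.667 = 38.06 → 38 rows.

Cast on 30 stitches; work 38 rows.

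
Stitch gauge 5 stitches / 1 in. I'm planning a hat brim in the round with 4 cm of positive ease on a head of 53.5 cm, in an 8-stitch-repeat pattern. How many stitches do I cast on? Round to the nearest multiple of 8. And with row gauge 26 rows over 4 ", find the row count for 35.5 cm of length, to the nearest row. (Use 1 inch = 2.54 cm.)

Finished = 53.5 + 4 = 57.5 cm.
57.5 cm × 1/2.54 = 22.64 inches.
5/1 = 5 sts per in; 22.64 × 5 = 113.19 sts.
Nearest multiple of 8 → 112.
35.5 cm = 13.98 inches; × 6.5 = 90.85 → 91 rows.

Cast on 112 stitches; work 91 rows.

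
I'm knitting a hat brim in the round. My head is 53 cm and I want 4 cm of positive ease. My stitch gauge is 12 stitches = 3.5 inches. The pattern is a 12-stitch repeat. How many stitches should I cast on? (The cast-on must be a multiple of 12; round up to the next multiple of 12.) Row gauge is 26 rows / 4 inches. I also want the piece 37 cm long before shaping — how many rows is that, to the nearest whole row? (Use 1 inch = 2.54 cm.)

Finished = 53 + 4 = 57 cm.
57 cm × 1/2.54 = 22.44 inches.
12/3.5 = 3.429 sts per in; 22.44 × 3.429 = 76.94 sts.
Next multiple of 12 → 84.
37 cm = 14.57 inches; × 6.5 = 94.69 → 95 rows.

Cast on 84 stitches; work 95 rows.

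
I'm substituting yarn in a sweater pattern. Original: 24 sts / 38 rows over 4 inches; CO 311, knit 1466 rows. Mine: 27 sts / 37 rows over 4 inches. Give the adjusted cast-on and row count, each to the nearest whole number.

Stitches: 311 × 27/24 = 349.88 → 350.
Rows: 1466 × 37/38 = 1427.42 → 1427.

Cast on 350 stitches; work 1427 rows.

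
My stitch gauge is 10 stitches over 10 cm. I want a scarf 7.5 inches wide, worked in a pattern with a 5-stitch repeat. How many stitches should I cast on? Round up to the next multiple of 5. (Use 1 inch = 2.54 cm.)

Cast on 20 stitches.

7.5 in = 7.5 × 2.54 = 19.05 cm.
10 / 10 = 1 sts/cm.
19.05 × 1 = 19.05 sts.
→ 20.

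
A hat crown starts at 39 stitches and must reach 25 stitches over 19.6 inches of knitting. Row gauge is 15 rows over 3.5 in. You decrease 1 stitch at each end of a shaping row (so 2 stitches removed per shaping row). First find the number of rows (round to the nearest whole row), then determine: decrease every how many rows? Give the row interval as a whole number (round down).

Rows = 19.6 × 4.286 = 84.0 → 84 rows.
Stitches to remove: 14 → 7 shaping rows (at 2 st each).
84 / 7 = 12.00 → every 12 rows.

Decrease every 12th row.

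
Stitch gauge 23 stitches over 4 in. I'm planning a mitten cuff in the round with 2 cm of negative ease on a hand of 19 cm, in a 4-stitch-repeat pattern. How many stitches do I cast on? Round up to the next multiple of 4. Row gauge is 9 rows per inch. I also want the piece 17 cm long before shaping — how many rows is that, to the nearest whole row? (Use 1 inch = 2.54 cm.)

Cast on 40 stitches; work 60 rows.

Finished = 19 − 2 = 17 cm.
17 cm × 1/2.54 = 6.69 inches.
23/4 = 5.75 sts per in; 6.69 × 5.75 = 38.48 sts.
Next multiple of 4 → 40.
17 cm = 6.69 inches; × 9 = 60.24 → 60 rows.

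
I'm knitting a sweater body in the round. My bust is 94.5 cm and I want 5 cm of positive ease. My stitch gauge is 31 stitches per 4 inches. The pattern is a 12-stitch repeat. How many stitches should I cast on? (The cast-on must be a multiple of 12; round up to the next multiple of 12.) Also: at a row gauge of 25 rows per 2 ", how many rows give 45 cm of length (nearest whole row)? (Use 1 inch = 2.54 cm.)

Cast on 312 stitches; work 221 rows.

Finished = 94.5 + 5 = 99.5 cm.
99.5 cm × 1/2.54 = 39.17 inches.
31/4 = 7.75 sts per in; 39.17 × 7.75 = 303.59 sts.
Next multiple of 12 → 312.
45 cm = 17.72 inches; × 12.5 = 221.46 → 221 rows.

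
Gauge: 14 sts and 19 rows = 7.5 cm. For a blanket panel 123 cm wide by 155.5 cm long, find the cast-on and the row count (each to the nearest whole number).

Cast on 230 stitches and work 394 rows.

Stitch gauge = 14/7.5 = 1.867 sts/cm; 123 × 1.867 = 229.60 → 230 sts.
Row gauge = 19/7.5 = 2.533 rows/cm; 155.5 × 2.533 = 393.93 → 394 rows.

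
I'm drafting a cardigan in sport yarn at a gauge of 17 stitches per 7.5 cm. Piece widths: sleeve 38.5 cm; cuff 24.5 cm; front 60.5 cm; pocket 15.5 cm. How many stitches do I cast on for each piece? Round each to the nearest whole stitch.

sleeve 87; cuff 56; front 137; pocket 35.

Rate = 17/7.5 = 2.267 sts per cm.
sleeve: 38.5 × 2.267 = 87.27 → 87.
cuff: 24.5 × 2.267 = 55.53 → 56.
front: 60.5 × 2.267 = 137.13 → 137.
pocket: 15.5 × 2.267 = 35.13 → 35.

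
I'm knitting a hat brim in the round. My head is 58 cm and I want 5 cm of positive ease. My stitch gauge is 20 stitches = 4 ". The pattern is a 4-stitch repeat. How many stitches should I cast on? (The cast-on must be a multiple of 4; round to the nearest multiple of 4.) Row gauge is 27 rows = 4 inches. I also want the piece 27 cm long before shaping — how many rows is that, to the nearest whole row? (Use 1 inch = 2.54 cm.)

Cast on 124 stitches; work 72 rows.

Finished = 58 + 5 = 63 cm.
63 cm × 1/2.54 = 24.80 inches.
20/4 = 5 sts per in; 24.80 × 5 = 124.02 sts.
Nearest multiple of 4 → 124.
27 cm = 10.63 inches; × 6.75 = 71.75 → 72 rows.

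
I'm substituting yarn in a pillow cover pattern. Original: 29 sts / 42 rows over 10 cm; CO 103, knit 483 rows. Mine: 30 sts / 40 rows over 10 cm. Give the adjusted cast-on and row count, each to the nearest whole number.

Cast on 107 stitches; work 460 rows.

Stitches: 103 × 30/29 = 106.55 → 107.
Rows: 483 × 40/42 = 460.00 → 460.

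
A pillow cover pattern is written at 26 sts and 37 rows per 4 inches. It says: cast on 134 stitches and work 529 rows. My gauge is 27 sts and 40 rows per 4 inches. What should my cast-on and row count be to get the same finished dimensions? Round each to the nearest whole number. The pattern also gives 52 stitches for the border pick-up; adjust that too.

Stitches: 134 × 27/26 = 139.15 → 139.
Rows: 529 × 40/37 = 571.89 → 572.
border pick-up: 52 × 27/26 = 54.00 → 54.

Cast on 139 stitches; work 572 rows; border pick-up 54 stitches.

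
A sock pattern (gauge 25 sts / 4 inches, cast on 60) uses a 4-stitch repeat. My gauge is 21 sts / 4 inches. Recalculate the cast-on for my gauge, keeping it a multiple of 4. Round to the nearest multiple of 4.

Cast on 52 stitches.

60 × 21 / 25 = 50.40.
Nearest multiple of 4: 52.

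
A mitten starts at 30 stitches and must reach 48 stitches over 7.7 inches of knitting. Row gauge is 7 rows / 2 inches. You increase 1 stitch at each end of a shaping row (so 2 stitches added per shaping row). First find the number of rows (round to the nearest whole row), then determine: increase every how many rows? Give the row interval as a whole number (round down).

Rows = 7.7 × 3.5 = 26.9 → 27 rows.
Stitches to add: 18 → 9 shaping rows (at 2 st each).
27 / 9 = 3.00 → every 3 rows.

Increase every 3rd row.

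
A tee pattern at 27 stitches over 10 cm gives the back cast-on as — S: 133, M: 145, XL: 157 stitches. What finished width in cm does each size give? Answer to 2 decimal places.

S 49.26 cm; M 53.70 cm; XL 58.15 cm.

27/10 = 2.7 sts per cm.
S: 133 / 2.7 = 49.259 → 49.26 cm.
M: 145 / 2.7 = 53.704 → 53.70 cm.
XL: 157 / 2.7 = 58.148 → 58.15 cm.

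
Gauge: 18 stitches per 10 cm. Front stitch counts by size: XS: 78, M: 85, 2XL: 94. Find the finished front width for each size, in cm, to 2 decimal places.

XS 43.33 cm; M 47.22 cm; 2XL 52.22 cm.

18/10 = 1.8 sts per cm.
XS: 78 / 1.8 = 43.333 → 43.33 cm.
M: 85 / 1.8 = 47.222 → 47.22 cm.
2XL: 94 / 1.8 = 52.222 → 52.22 cm.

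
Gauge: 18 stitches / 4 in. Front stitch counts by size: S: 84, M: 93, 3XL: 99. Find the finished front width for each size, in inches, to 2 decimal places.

18/4 = 4.5 sts per in.
S: 84 / 4.5 = 18.667 → 18.67 in.
M: 93 / 4.5 = 20.667 → 20.67 in.
3XL: 99 / 4.5 = 22.000 → 22.00 in.

S 18.67 inches; M 20.67 inches; 3XL 22.00 inches.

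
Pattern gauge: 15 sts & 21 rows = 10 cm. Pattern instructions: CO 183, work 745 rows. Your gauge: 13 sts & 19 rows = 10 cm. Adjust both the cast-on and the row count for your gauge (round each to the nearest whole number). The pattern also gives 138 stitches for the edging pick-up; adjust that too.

Cast on 159 stitches; work 674 rows; edging pick-up 120 stitches.

Stitches: 183 × 13/15 = 158.60 → 159.
Rows: 745 × 19/21 = 674.05 → 674.
edging pick-up: 138 × 13/15 = 119.60 → 120.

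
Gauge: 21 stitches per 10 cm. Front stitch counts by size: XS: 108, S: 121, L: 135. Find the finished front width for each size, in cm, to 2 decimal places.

XS 51.43 cm; S 57.62 cm; L 64.29 cm.

21/10 = 2.1 sts per cm.
XS: 108 / 2.1 = 51.429 → 51.43 cm.
S: 121 / 2.1 = 57.619 → 57.62 cm.
L: 135 / 2.1 = 64.286 → 64.29 cm.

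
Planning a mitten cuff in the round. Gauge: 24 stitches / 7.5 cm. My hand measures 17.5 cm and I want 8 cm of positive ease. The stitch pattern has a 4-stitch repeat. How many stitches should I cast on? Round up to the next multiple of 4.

CO 84 sts.

Finished = 17.5 + 8 = 25.5 cm.
24 / 7.5 = 3.2 sts/cm.
25.5 × 3.2 = 81.60 sts.
Next multiple of 4: 84.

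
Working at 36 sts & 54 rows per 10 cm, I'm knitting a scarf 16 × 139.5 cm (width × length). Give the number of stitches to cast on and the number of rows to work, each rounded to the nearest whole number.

Cast on 58 stitches and work 753 rows.

Stitch gauge = 36/10 = 3.6 sts/cm; 16 × 3.6 = 57.60 → 58 sts.
Row gauge = 54/10 = 5.4 rows/cm; 139.5 × 5.4 = 753.30 → 753 rows.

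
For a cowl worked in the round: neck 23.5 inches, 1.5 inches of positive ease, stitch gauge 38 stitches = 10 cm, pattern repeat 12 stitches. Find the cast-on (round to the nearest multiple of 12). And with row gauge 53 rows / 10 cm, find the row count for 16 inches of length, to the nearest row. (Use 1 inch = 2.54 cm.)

Finished = 23.5 + 1.5 = 25 inches.
25 inches × 2.54 = 63.50 cm.
38/10 = 3.8 sts per cm; 63.50 × 3.8 = 241.30 sts.
Nearest multiple of 12 → 240.
16 inches = 40.64 cm; × 5.3 = 215.39 → 215 rows.

Cast on 240 stitches; work 215 rows.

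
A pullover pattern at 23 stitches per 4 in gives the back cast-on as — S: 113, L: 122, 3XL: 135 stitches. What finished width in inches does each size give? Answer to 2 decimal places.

S 19.65 inches; L 21.22 inches; 3XL 23.48 inches.

23/4 = 5.75 sts per in.
S: 113 / 5.75 = 19.652 → 19.65 in.
L: 122 / 5.75 = 21.217 → 21.22 in.
3XL: 135 / 5.75 = 23.478 → 23.48 in.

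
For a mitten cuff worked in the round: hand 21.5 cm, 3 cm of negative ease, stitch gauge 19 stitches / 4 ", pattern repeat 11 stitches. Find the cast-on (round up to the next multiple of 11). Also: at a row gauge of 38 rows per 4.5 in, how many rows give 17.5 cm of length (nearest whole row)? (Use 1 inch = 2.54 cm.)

Cast on 44 stitches; work 58 rows.

Finished = 21.5 − 3 = 18.5 cm.
18.5 cm × 1/2.54 = 7.28 inches.
19/4 = 4.75 sts per in; 7.28 × 4.75 = 34.60 sts.
Next multiple of 11 → 44.
17.5 cm = 6.89 inches; × 8.444 = 58.18 → 58 rows.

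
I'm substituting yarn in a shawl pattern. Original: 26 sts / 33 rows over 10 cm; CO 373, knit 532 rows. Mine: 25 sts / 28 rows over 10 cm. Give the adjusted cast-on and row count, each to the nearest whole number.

Cast on 359 stitches; work 451 rows.

Stitches: 373 × 25/26 = 358.65 → 359.
Rows: 532 × 28/33 = 451.39 → 451.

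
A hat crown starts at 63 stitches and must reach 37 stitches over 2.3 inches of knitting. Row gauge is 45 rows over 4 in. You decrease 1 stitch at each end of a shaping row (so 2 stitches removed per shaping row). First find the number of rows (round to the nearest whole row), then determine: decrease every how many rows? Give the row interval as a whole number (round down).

Decrease every 2nd row.

Rows = 2.3 × 11.25 = 25.9 → 26 rows.
Stitches to remove: 26 → 13 shaping rows (at 2 st each).
26 / 13 = 2.00 → every 2 rows.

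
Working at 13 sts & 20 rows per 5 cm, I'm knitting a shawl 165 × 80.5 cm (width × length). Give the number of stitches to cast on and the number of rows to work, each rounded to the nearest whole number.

Cast on 429 stitches and work 322 rows.

Stitch gauge = 13/5 = 2.6 sts/cm; 165 × 2.6 = 429.00 → 429 sts.
Row gauge = 20/5 = 4 rows/cm; 80.5 × 4 = 322.00 → 322 rows.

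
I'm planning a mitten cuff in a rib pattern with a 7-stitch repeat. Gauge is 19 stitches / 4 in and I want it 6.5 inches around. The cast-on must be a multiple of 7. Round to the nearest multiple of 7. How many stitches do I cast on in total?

19 / 4 = 4.75 sts per inch.
6.5 × 4.75 = 30.88 sts.
Nearest multiple of 7: 28.

CO 28 sts.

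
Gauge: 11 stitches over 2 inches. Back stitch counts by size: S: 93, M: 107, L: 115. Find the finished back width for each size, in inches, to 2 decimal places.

11/2 = 5.5 sts per in.
S: 93 / 5.5 = 16.909 → 16.91 in.
M: 107 / 5.5 = 19.455 → 19.45 in.
L: 115 / 5.5 = 20.909 → 20.91 in.

S 16.91 inches; M 19.45 inches; L 20.91 inches.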